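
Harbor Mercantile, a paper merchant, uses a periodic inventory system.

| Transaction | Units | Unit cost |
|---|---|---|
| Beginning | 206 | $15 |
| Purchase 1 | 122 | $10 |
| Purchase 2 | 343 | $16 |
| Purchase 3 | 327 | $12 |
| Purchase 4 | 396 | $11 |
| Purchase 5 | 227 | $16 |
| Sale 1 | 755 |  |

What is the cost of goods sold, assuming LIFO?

COGS = $9,572

Sale 1 (755) [LIFO — newest first]: 227 @ $16 + 396 @ $11 + 132 @ $12 = $9,572
Ending inventory: 206 @ $15 + 122 @ $10 + 343 @ $16 + 195 @ $12 = $12,138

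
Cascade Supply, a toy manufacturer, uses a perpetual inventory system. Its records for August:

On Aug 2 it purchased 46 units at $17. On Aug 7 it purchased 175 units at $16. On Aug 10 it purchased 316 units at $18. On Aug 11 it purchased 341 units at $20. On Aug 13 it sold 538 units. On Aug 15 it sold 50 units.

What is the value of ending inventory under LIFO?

Aug 13, 538 sold [LIFO — newest first]: 341 @ $20 + 197 @ $18 = $10,366
Aug 15, 50 sold [LIFO — newest first]: 50 @ $18 = $900
Total COGS = $10,366 + $900 = $11,266
Ending inventory: 46 @ $17 + 175 @ $16 + 69 @ $18 = $4,824

Ending inventory = $4,824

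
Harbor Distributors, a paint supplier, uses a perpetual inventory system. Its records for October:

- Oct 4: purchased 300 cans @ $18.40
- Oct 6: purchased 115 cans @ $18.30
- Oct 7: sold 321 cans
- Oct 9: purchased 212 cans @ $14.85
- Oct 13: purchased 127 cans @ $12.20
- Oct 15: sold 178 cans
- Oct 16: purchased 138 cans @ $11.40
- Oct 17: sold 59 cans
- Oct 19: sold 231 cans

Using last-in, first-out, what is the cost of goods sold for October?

COGS = $12,032.05

Oct 7, 321 sold [LIFO — newest first]: 115 @ $18.30 + 206 @ $18.40 = $5,894.90
Oct 15, 178 sold [LIFO — newest first]: 127 @ $12.20 + 51 @ $14.85 = $2,306.75
Oct 17, 59 sold [LIFO — newest first]: 59 @ $11.40 = $672.60
Oct 19, 231 sold [LIFO — newest first]: 79 @ $11.40 + 152 @ $14.85 = $3,157.80
Total COGS = $5,894.90 + $2,306.75 + $672.60 + $3,157.80 = $12,032.05
Ending inventory: 94 @ $18.40 + 9 @ $14.85 = $1,863.25
Check: goods available $13,895.30 = COGS $12,032.05 + ending $1,863.25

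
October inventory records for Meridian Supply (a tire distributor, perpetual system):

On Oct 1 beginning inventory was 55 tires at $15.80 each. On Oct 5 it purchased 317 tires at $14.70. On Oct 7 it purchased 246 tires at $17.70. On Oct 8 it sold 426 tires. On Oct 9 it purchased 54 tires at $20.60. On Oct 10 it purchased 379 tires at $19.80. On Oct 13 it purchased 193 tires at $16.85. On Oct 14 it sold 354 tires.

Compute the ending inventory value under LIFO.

Ending inventory = $8,311.70

Oct 8, 426 sold [LIFO — newest first]: 246 @ $17.70 + 180 @ $14.70 = $7,000.20
Oct 14, 354 sold [LIFO — newest first]: 193 @ $16.85 + 161 @ $19.80 = $6,439.85
Total COGS = $7,000.20 + $6,439.85 = $13,440.05
Ending inventory: 55 @ $15.80 + 137 @ $14.70 + 54 @ $20.60 + 218 @ $19.80 = $8,311.70
Check: goods available $21,751.75 = COGS $13,440.05 + ending $8,311.70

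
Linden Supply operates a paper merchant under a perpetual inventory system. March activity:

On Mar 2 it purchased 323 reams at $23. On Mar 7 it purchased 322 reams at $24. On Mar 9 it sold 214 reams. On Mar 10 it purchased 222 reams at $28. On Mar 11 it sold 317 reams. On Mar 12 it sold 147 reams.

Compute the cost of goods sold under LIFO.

COGS = $17,026

Mar 9, 214 sold [LIFO — newest first]: 214 @ $24 = $5,136
Mar 11, 317 sold [LIFO — newest first]: 222 @ $28 + 95 @ $24 = $8,496
Mar 12, 147 sold [LIFO — newest first]: 13 @ $24 + 134 @ $23 = $3,394
Total COGS = $5,136 + $8,496 + $3,394 = $17,026
Ending inventory: 189 @ $23 = $4,347
Check: goods available $21,373 = COGS $17,026 + ending $4,347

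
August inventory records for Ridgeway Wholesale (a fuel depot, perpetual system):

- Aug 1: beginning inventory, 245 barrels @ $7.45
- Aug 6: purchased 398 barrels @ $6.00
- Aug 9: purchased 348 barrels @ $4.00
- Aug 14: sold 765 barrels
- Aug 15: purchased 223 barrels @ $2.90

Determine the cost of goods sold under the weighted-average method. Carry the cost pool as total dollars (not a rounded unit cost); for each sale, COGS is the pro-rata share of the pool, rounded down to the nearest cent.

COGS = $4,326.95

After Aug 1: 245 on hand, pool $1,825.25 (≈ $7.4500 each)
After Aug 6: 643 on hand, pool $4,213.25 (≈ $6.5525 each)
After Aug 9: 991 on hand, pool $5,605.25 (≈ $5.6562 each)
Aug 14, sell 765: 765/991 × $5,605.25 → $4,326.95
After Aug 15: 449 on hand, pool $1,925.00 (≈ $4.2873 each)
Ending inventory (cost pool remaining) = $1,925.00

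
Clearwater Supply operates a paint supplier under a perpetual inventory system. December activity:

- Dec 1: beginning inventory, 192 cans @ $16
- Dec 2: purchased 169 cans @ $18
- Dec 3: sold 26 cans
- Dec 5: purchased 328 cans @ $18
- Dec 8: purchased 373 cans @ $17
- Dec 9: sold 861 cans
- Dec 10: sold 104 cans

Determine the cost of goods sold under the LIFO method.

COGS = $17,223

Dec 3, 26 sold [LIFO — newest first]: 26 @ $18 = $468
Dec 9, 861 sold [LIFO — newest first]: 373 @ $17 + 328 @ $18 + 143 @ $18 + 17 @ $16 = $15,091
Dec 10, 104 sold [LIFO — newest first]: 104 @ $16 = $1,664
Total COGS = $468 + $15,091 + $1,664 = $17,223
Ending inventory: 71 @ $16 = $1,136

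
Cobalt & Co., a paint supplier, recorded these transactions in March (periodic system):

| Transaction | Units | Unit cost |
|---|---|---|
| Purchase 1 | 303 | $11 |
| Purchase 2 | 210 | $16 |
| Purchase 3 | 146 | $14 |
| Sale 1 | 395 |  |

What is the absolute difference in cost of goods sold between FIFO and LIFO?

FIFO COGS: 303 @ $11 + 92 @ $16 = $4,805
LIFO COGS: 146 @ $14 + 210 @ $16 + 39 @ $11 = $5,833
Difference = |$4,805 − $5,833| = $1,028

$1,028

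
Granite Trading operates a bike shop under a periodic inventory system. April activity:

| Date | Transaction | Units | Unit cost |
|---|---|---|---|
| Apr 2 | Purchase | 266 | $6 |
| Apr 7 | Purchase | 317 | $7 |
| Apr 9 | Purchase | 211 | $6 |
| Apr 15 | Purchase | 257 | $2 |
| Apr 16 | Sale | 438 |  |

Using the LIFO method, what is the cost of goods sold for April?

Apr 16, 438 sold [LIFO — newest first]: 257 @ $2 + 181 @ $6 = $1,600
Ending inventory: 266 @ $6 + 317 @ $7 + 30 @ $6 = $3,995

COGS = $1,600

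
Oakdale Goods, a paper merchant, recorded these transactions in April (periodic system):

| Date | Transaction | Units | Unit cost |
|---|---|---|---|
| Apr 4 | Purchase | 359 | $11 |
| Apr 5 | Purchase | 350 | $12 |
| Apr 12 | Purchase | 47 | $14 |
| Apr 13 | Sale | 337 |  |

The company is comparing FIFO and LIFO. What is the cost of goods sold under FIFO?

COGS = $3,707

FIFO COGS: 337 @ $11 = $3,707
LIFO COGS: 47 @ $14 + 290 @ $12 = $4,138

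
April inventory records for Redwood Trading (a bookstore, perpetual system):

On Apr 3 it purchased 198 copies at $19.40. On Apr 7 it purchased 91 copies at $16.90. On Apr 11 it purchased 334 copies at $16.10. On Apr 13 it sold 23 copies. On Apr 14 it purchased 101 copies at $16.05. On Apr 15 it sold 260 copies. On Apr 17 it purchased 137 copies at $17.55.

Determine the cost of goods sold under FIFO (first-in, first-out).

COGS = $5,277.70

Apr 13, 23 sold [FIFO — oldest first]: 23 @ $19.40 = $446.20
Apr 15, 260 sold [FIFO — oldest first]: 175 @ $19.40 + 85 @ $16.90 = $4,831.50
Total COGS = $446.20 + $4,831.50 = $5,277.70
Ending inventory: 6 @ $16.90 + 334 @ $16.10 + 101 @ $16.05 + 137 @ $17.55 = $9,504.20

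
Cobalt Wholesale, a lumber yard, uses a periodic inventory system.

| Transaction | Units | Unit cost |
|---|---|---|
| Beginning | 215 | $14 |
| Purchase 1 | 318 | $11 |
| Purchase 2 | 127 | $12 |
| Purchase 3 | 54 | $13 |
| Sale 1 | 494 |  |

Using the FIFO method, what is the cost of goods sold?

Sale 1 (494) [FIFO — oldest first]: 215 @ $14 + 279 @ $11 = $6,079
Ending inventory: 39 @ $11 + 127 @ $12 + 54 @ $13 = $2,655

COGS = $6,079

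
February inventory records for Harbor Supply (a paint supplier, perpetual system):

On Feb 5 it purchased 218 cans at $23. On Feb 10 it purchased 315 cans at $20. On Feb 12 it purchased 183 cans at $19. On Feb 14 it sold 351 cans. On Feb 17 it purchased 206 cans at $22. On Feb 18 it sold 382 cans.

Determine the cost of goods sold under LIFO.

COGS = $14,976

Feb 14, 351 sold [LIFO — newest first]: 183 @ $19 + 168 @ $20 = $6,837
Feb 18, 382 sold [LIFO — newest first]: 206 @ $22 + 147 @ $20 + 29 @ $23 = $8,139
Total COGS = $6,837 + $8,139 = $14,976
Ending inventory: 189 @ $23 = $4,347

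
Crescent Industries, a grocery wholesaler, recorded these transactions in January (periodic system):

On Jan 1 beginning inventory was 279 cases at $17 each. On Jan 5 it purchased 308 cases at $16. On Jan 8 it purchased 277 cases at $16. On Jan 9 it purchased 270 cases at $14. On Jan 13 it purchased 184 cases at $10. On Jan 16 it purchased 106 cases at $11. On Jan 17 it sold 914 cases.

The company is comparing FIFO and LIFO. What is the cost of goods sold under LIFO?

FIFO COGS: 279 @ $17 + 308 @ $16 + 277 @ $16 + 50 @ $14 = $14,803
LIFO COGS: 106 @ $11 + 184 @ $10 + 270 @ $14 + 277 @ $16 + 77 @ $16 = $12,450

COGS = $12,450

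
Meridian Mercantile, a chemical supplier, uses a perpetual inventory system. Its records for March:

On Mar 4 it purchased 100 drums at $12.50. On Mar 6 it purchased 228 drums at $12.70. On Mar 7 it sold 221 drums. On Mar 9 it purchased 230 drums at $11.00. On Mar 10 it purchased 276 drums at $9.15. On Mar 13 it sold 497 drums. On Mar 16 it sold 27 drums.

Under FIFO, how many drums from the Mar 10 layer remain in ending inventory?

Mar 7, 221 sold [FIFO — oldest first]: 100 @ $12.50 + 121 @ $12.70 = $2,786.70
Mar 13, 497 sold [FIFO — oldest first]: 107 @ $12.70 + 230 @ $11.00 + 160 @ $9.15 = $5,352.90
Mar 16, 27 sold [FIFO — oldest first]: 27 @ $9.15 = $247.05
Total COGS = $2,786.70 + $5,352.90 + $247.05 = $8,386.65
Ending inventory: 89 @ $9.15 = $814.35

89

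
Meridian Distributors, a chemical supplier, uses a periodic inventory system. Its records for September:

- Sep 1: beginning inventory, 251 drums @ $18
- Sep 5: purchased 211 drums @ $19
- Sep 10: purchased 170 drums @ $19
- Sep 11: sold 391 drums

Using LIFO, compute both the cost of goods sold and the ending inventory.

COGS = $7,419; ending inventory = $4,338

Sep 11, 391 sold [LIFO — newest first]: 170 @ $19 + 211 @ $19 + 10 @ $18 = $7,419
Ending inventory: 241 @ $18 = $4,338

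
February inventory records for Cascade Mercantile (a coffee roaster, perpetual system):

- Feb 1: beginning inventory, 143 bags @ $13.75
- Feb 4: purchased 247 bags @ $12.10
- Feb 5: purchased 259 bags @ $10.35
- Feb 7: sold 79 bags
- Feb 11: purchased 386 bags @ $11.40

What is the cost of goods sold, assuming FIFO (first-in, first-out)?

COGS = $1,086.25

Feb 7, 79 sold [FIFO — oldest first]: 79 @ $13.75 = $1,086.25
Ending inventory: 64 @ $13.75 + 247 @ $12.10 + 259 @ $10.35 + 386 @ $11.40 = $10,949.75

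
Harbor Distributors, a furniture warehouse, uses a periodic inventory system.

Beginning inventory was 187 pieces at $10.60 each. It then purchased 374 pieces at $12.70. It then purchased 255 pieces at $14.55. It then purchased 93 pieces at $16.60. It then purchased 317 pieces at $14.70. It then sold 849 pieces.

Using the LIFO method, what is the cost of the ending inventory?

Sale 1 (849) [LIFO — newest first]: 317 @ $14.70 + 93 @ $16.60 + 255 @ $14.55 + 184 @ $12.70 = $12,250.75
Ending inventory: 187 @ $10.60 + 190 @ $12.70 = $4,395.20

Ending inventory = $4,395.20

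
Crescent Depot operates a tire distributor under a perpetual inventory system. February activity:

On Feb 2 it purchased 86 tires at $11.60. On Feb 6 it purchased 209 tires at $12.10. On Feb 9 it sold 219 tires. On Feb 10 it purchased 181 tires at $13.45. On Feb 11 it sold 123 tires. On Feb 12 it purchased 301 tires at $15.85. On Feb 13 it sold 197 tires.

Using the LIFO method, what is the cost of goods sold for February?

COGS = $7,421.70

Feb 9, 219 sold [LIFO — newest first]: 209 @ $12.10 + 10 @ $11.60 = $2,644.90
Feb 11, 123 sold [LIFO — newest first]: 123 @ $13.45 = $1,654.35
Feb 13, 197 sold [LIFO — newest first]: 197 @ $15.85 = $3,122.45
Total COGS = $2,644.90 + $1,654.35 + $3,122.45 = $7,421.70
Ending inventory: 76 @ $11.60 + 58 @ $13.45 + 104 @ $15.85 = $3,310.10
Check: goods available $10,731.80 = COGS $7,421.70 + ending $3,310.10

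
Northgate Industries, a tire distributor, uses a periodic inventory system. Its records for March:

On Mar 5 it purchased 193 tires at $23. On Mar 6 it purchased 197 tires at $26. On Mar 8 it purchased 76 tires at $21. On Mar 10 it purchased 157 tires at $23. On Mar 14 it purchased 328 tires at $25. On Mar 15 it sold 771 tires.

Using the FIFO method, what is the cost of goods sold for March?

COGS = $18,468

Mar 15, 771 sold [FIFO — oldest first]: 193 @ $23 + 197 @ $26 + 76 @ $21 + 157 @ $23 + 148 @ $25 = $18,468
Ending inventory: 180 @ $25 = $4,500
Check: goods available $22,968 = COGS $18,468 + ending $4,500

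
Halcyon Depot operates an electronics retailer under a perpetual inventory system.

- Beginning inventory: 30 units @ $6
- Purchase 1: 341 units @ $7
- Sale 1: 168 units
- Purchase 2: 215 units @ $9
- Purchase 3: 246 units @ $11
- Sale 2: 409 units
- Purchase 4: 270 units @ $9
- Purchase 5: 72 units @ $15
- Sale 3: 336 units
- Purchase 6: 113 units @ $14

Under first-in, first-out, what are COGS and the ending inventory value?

COGS = $7,937; ending inventory = $4,363

Sale 1 (168) [FIFO — oldest first]: 30 @ $6 + 138 @ $7 = $1,146
Sale 2 (409) [FIFO — oldest first]: 203 @ $7 + 206 @ $9 = $3,275
Sale 3 (336) [FIFO — oldest first]: 9 @ $9 + 246 @ $11 + 81 @ $9 = $3,516
Total COGS = $1,146 + $3,275 + $3,516 = $7,937
Ending inventory: 189 @ $9 + 72 @ $15 + 113 @ $14 = $4,363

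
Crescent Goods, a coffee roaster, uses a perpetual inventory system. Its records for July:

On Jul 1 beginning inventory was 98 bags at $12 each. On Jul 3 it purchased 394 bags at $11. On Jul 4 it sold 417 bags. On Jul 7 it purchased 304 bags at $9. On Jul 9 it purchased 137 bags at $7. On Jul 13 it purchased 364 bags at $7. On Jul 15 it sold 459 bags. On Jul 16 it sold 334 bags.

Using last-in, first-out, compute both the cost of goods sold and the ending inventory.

COGS = $10,745; ending inventory = $1,008

Jul 4, 417 sold [LIFO — newest first]: 394 @ $11 + 23 @ $12 = $4,610
Jul 15, 459 sold [LIFO — newest first]: 364 @ $7 + 95 @ $7 = $3,213
Jul 16, 334 sold [LIFO — newest first]: 42 @ $7 + 292 @ $9 = $2,922
Total COGS = $4,610 + $3,213 + $2,922 = $10,745
Ending inventory: 75 @ $12 + 12 @ $9 = $1,008
Check: goods available $11,753 = COGS $10,745 + ending $1,008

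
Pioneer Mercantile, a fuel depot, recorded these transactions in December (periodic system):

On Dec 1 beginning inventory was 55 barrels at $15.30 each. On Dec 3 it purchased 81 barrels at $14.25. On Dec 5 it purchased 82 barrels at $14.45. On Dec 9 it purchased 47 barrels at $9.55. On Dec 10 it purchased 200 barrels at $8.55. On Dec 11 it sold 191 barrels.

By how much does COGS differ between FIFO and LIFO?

FIFO COGS: 55 @ $15.30 + 81 @ $14.25 + 55 @ $14.45 = $2,790.50
LIFO COGS: 191 @ $8.55 = $1,633.05
Difference = |$2,790.50 − $1,633.05| = $1,157.45

$1,157.45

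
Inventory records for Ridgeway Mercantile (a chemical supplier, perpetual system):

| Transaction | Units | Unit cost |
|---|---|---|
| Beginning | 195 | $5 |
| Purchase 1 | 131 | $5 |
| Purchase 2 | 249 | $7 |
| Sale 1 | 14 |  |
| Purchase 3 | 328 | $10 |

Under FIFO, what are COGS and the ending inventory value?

COGS = $70; ending inventory = $6,583

Sale 1 (14) [FIFO — oldest first]: 14 @ $5 = $70
Ending inventory: 181 @ $5 + 131 @ $5 + 249 @ $7 + 328 @ $10 = $6,583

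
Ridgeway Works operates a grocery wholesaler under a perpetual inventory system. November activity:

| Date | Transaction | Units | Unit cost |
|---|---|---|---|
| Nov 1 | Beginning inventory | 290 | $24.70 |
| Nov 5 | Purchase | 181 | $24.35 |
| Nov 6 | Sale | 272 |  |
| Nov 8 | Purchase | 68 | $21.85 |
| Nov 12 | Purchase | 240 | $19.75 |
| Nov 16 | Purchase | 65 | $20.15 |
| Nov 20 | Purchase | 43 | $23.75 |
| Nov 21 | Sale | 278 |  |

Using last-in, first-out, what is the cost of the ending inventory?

Nov 6, 272 sold [LIFO — newest first]: 181 @ $24.35 + 91 @ $24.70 = $6,655.05
Nov 21, 278 sold [LIFO — newest first]: 43 @ $23.75 + 65 @ $20.15 + 170 @ $19.75 = $5,688.50
Total COGS = $6,655.05 + $5,688.50 = $12,343.55
Ending inventory: 199 @ $24.70 + 68 @ $21.85 + 70 @ $19.75 = $7,783.60

Ending inventory = $7,783.60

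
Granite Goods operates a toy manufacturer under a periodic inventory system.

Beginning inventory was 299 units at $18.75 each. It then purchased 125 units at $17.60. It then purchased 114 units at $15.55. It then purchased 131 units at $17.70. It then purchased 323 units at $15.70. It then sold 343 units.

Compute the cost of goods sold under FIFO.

Sale 1 (343) [FIFO — oldest first]: 299 @ $18.75 + 44 @ $17.60 = $6,380.65
Ending inventory: 81 @ $17.60 + 114 @ $15.55 + 131 @ $17.70 + 323 @ $15.70 = $10,588.10

COGS = $6,380.65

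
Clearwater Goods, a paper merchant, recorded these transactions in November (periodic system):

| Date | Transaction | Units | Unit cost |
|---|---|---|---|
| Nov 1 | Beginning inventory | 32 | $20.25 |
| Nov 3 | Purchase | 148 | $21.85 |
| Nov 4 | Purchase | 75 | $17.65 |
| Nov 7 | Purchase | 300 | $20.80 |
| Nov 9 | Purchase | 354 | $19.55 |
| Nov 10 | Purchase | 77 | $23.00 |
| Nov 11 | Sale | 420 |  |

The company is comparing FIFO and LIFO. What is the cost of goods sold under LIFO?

COGS = $8,476.65

FIFO COGS: 32 @ $20.25 + 148 @ $21.85 + 75 @ $17.65 + 165 @ $20.80 = $8,637.55
LIFO COGS: 77 @ $23.00 + 343 @ $19.55 = $8,476.65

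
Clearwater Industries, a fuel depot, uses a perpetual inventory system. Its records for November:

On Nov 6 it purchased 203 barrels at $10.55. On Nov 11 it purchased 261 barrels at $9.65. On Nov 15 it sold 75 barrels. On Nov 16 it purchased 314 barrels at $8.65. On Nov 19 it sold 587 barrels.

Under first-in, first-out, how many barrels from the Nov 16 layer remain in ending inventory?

116

Nov 15, 75 sold [FIFO — oldest first]: 75 @ $10.55 = $791.25
Nov 19, 587 sold [FIFO — oldest first]: 128 @ $10.55 + 261 @ $9.65 + 198 @ $8.65 = $5,581.75
Total COGS = $791.25 + $5,581.75 = $6,373.00
Ending inventory: 116 @ $8.65 = $1,003.40
Check: goods available $7,376.40 = COGS $6,373.00 + ending $1,003.40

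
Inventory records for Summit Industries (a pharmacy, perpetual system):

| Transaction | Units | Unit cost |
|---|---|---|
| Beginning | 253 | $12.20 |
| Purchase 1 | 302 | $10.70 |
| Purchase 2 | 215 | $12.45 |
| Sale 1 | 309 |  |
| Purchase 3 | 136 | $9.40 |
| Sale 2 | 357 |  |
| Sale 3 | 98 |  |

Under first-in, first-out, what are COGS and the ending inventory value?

Sale 1 (309) [FIFO — oldest first]: 253 @ $12.20 + 56 @ $10.70 = $3,685.80
Sale 2 (357) [FIFO — oldest first]: 246 @ $10.70 + 111 @ $12.45 = $4,014.15
Sale 3 (98) [FIFO — oldest first]: 98 @ $12.45 = $1,220.10
Total COGS = $3,685.80 + $4,014.15 + $1,220.10 = $8,920.05
Ending inventory: 6 @ $12.45 + 136 @ $9.40 = $1,353.10

COGS = $8,920.05; ending inventory = $1,353.10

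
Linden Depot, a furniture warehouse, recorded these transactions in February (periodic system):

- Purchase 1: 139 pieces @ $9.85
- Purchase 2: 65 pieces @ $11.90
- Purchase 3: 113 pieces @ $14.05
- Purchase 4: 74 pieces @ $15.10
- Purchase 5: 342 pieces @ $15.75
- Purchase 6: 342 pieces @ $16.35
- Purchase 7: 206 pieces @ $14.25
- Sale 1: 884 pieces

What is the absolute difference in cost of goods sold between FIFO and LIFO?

$1,116.15

FIFO COGS: 139 @ $9.85 + 65 @ $11.90 + 113 @ $14.05 + 74 @ $15.10 + 342 @ $15.75 + 151 @ $16.35 = $12,703.05
LIFO COGS: 206 @ $14.25 + 342 @ $16.35 + 336 @ $15.75 = $13,819.20
Difference = |$12,703.05 − $13,819.20| = $1,116.15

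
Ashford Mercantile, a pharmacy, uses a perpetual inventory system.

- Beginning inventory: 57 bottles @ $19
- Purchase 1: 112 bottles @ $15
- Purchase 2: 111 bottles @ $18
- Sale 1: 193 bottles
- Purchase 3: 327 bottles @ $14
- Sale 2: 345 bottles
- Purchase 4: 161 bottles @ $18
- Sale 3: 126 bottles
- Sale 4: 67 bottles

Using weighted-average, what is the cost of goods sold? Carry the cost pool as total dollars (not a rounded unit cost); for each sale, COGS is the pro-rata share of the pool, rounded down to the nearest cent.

COGS = $11,608.39

After Beginning: 57 on hand, pool $1,083.00 (≈ $19.0000 each)
After Purchase 1: 169 on hand, pool $2,763.00 (≈ $16.3491 each)
After Purchase 2: 280 on hand, pool $4,761.00 (≈ $17.0036 each)
Sale 1, sell 193: 193/280 × $4,761.00 → $3,281.68
After Purchase 3: 414 on hand, pool $6,057.32 (≈ $14.6312 each)
Sale 2, sell 345: 345/414 × $6,057.32 → $5,047.76
After Purchase 4: 230 on hand, pool $3,907.56 (≈ $16.9894 each)
Sale 3, sell 126: 126/230 × $3,907.56 → $2,140.66
Sale 4, sell 67: 67/104 × $1,766.90 → $1,138.29
Total COGS = $3,281.68 + $5,047.76 + $2,140.66 + $1,138.29 = $11,608.39
Ending inventory (cost pool remaining) = $628.61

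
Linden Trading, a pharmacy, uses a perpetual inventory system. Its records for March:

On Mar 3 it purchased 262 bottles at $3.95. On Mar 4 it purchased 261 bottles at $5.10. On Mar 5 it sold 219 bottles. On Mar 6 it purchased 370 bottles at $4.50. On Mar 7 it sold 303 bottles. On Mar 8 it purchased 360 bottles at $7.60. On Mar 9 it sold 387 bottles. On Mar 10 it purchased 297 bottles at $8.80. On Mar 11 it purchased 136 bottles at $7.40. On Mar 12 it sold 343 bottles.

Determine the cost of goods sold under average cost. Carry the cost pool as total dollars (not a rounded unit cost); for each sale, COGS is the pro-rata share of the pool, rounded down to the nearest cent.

After Mar 3: 262 on hand, pool $1,034.90 (≈ $3.9500 each)
After Mar 4: 523 on hand, pool $2,366.00 (≈ $4.5239 each)
Mar 5, sell 219: 219/523 × $2,366.00 → $990.73
After Mar 6: 674 on hand, pool $3,040.27 (≈ $4.5108 each)
Mar 7, sell 303: 303/674 × $3,040.27 → $1,366.76
After Mar 8: 731 on hand, pool $4,409.51 (≈ $6.0322 each)
Mar 9, sell 387: 387/731 × $4,409.51 → $2,334.44
After Mar 10: 641 on hand, pool $4,688.67 (≈ $7.3146 each)
After Mar 11: 777 on hand, pool $5,695.07 (≈ $7.3296 each)
Mar 12, sell 343: 343/777 × $5,695.07 → $2,514.03
Total COGS = $990.73 + $1,366.76 + $2,334.44 + $2,514.03 = $7,205.96
Ending inventory (cost pool remaining) = $3,181.04
Check: goods available $10,387.00 = COGS $7,205.96 + ending $3,181.04

COGS = $7,205.96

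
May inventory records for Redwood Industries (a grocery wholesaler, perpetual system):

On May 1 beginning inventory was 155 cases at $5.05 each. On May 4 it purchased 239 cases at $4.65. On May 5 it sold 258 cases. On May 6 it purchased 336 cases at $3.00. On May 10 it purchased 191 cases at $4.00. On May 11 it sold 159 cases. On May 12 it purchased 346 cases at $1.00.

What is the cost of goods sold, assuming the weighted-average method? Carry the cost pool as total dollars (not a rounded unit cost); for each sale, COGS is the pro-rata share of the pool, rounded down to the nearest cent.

COGS = $1,822.04

After May 1: 155 on hand, pool $782.75 (≈ $5.0500 each)
After May 4: 394 on hand, pool $1,894.10 (≈ $4.8074 each)
May 5, sell 258: 258/394 × $1,894.10 → $1,240.29
After May 6: 472 on hand, pool $1,661.81 (≈ $3.5208 each)
After May 10: 663 on hand, pool $2,425.81 (≈ $3.6588 each)
May 11, sell 159: 159/663 × $2,425.81 → $581.75
After May 12: 850 on hand, pool $2,190.06 (≈ $2.5765 each)
Total COGS = $1,240.29 + $581.75 = $1,822.04
Ending inventory (cost pool remaining) = $2,190.06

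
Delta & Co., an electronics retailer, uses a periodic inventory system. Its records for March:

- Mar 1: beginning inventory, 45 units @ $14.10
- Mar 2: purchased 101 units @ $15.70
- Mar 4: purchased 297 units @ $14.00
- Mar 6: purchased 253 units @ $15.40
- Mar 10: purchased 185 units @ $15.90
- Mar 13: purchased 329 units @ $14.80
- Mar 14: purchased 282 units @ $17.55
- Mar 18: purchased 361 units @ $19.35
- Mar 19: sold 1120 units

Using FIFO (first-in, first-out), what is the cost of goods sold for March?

COGS = $16,753.10

Mar 19, 1120 sold [FIFO — oldest first]: 45 @ $14.10 + 101 @ $15.70 + 297 @ $14.00 + 253 @ $15.40 + 185 @ $15.90 + 239 @ $14.80 = $16,753.10
Ending inventory: 90 @ $14.80 + 282 @ $17.55 + 361 @ $19.35 = $13,266.45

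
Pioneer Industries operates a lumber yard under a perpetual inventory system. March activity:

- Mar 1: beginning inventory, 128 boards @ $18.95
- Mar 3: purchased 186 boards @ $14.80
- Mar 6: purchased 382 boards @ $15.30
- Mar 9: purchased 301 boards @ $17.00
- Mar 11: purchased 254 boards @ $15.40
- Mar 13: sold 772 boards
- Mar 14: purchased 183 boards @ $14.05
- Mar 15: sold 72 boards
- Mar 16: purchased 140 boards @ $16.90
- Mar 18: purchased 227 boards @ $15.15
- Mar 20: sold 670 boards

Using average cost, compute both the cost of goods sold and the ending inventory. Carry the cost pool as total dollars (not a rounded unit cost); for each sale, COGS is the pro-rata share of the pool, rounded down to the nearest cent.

After Mar 1: 128 on hand, pool $2,425.60 (≈ $18.9500 each)
After Mar 3: 314 on hand, pool $5,178.40 (≈ $16.4917 each)
After Mar 6: 696 on hand, pool $11,023.00 (≈ $15.8376 each)
After Mar 9: 997 on hand, pool $16,140.00 (≈ $16.1886 each)
After Mar 11: 1251 on hand, pool $20,051.60 (≈ $16.0285 each)
Mar 13, sell 772: 772/1251 × $20,051.60 → $12,373.96
After Mar 14: 662 on hand, pool $10,248.79 (≈ $15.4816 each)
Mar 15, sell 72: 72/662 × $10,248.79 → $1,114.67
After Mar 16: 730 on hand, pool $11,500.12 (≈ $15.7536 each)
After Mar 18: 957 on hand, pool $14,939.17 (≈ $15.6104 each)
Mar 20, sell 670: 670/957 × $14,939.17 → $10,458.98
Total COGS = $12,373.96 + $1,114.67 + $10,458.98 = $23,947.61
Ending inventory (cost pool remaining) = $4,480.19
Check: goods available $28,427.80 = COGS $23,947.61 + ending $4,480.19

COGS = $23,947.61; ending inventory = $4,480.19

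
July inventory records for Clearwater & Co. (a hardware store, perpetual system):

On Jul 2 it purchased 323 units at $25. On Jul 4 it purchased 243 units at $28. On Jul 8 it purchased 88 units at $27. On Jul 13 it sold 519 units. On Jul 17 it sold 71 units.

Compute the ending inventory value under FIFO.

Jul 13, 519 sold [FIFO — oldest first]: 323 @ $25 + 196 @ $28 = $13,563
Jul 17, 71 sold [FIFO — oldest first]: 47 @ $28 + 24 @ $27 = $1,964
Total COGS = $13,563 + $1,964 = $15,527
Ending inventory: 64 @ $27 = $1,728
Check: goods available $17,255 = COGS $15,527 + ending $1,728

Ending inventory = $1,728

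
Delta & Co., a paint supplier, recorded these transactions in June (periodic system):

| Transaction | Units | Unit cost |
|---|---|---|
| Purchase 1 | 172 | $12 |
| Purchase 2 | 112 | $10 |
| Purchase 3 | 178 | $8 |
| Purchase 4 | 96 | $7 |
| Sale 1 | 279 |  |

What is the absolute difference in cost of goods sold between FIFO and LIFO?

$988

FIFO COGS: 172 @ $12 + 107 @ $10 = $3,134
LIFO COGS: 96 @ $7 + 178 @ $8 + 5 @ $10 = $2,146
Difference = |$3,134 − $2,146| = $988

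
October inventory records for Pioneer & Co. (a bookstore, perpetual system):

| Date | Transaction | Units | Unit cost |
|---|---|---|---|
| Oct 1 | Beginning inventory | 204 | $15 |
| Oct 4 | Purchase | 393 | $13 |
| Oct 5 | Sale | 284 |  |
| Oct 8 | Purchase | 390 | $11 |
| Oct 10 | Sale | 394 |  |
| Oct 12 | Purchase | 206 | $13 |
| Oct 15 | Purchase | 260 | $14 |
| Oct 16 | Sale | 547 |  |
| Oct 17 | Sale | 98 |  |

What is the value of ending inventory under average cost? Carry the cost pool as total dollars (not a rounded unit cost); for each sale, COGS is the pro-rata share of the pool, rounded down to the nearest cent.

Ending inventory = $1,691.88

After Oct 1: 204 on hand, pool $3,060.00 (≈ $15.0000 each)
After Oct 4: 597 on hand, pool $8,169.00 (≈ $13.6834 each)
Oct 5, sell 284: 284/597 × $8,169.00 → $3,886.09
After Oct 8: 703 on hand, pool $8,572.91 (≈ $12.1948 each)
Oct 10, sell 394: 394/703 × $8,572.91 → $4,804.73
After Oct 12: 515 on hand, pool $6,446.18 (≈ $12.5169 each)
After Oct 15: 775 on hand, pool $10,086.18 (≈ $13.0144 each)
Oct 16, sell 547: 547/775 × $10,086.18 → $7,118.89
Oct 17, sell 98: 98/228 × $2,967.29 → $1,275.41
Total COGS = $3,886.09 + $4,804.73 + $7,118.89 + $1,275.41 = $17,085.12
Ending inventory (cost pool remaining) = $1,691.88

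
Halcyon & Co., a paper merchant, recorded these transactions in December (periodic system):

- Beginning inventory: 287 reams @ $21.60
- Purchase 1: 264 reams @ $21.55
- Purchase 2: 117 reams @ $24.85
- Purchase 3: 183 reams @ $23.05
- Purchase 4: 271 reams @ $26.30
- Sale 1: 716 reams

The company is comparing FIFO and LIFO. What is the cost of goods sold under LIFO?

COGS = $17,377.65

FIFO COGS: 287 @ $21.60 + 264 @ $21.55 + 117 @ $24.85 + 48 @ $23.05 = $15,902.25
LIFO COGS: 271 @ $26.30 + 183 @ $23.05 + 117 @ $24.85 + 145 @ $21.55 = $17,377.65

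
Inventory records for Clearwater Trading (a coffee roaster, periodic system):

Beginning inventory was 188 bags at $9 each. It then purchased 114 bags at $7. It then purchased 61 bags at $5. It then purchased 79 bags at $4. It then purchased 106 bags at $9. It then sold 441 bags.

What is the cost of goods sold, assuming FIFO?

COGS = $3,107

Sale 1 (441) [FIFO — oldest first]: 188 @ $9 + 114 @ $7 + 61 @ $5 + 78 @ $4 = $3,107
Ending inventory: 1 @ $4 + 106 @ $9 = $958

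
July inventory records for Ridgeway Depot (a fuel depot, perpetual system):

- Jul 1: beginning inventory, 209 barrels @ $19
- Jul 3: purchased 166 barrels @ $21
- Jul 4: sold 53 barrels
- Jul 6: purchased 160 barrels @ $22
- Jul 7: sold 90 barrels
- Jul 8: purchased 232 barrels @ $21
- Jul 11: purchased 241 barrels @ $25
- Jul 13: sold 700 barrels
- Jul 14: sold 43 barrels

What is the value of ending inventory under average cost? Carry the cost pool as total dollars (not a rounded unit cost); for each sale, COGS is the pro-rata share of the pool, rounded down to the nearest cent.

After Jul 1: 209 on hand, pool $3,971.00 (≈ $19.0000 each)
After Jul 3: 375 on hand, pool $7,457.00 (≈ $19.8853 each)
Jul 4, sell 53: 53/375 × $7,457.00 → $1,053.92
After Jul 6: 482 on hand, pool $9,923.08 (≈ $20.5873 each)
Jul 7, sell 90: 90/482 × $9,923.08 → $1,852.85
After Jul 8: 624 on hand, pool $12,942.23 (≈ $20.7408 each)
After Jul 11: 865 on hand, pool $18,967.23 (≈ $21.9274 each)
Jul 13, sell 700: 700/865 × $18,967.23 → $15,349.20
Jul 14, sell 43: 43/165 × $3,618.03 → $942.88
Total COGS = $1,053.92 + $1,852.85 + $15,349.20 + $942.88 = $19,198.85
Ending inventory (cost pool remaining) = $2,675.15

Ending inventory = $2,675.15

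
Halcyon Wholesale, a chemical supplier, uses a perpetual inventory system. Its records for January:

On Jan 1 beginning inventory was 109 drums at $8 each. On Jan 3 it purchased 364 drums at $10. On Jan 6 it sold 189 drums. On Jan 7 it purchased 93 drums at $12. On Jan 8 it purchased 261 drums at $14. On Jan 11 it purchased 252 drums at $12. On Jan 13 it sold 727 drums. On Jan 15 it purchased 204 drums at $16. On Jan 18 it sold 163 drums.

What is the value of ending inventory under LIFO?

Ending inventory = $2,068

Jan 6, 189 sold [LIFO — newest first]: 189 @ $10 = $1,890
Jan 13, 727 sold [LIFO — newest first]: 252 @ $12 + 261 @ $14 + 93 @ $12 + 121 @ $10 = $9,004
Jan 18, 163 sold [LIFO — newest first]: 163 @ $16 = $2,608
Total COGS = $1,890 + $9,004 + $2,608 = $13,502
Ending inventory: 109 @ $8 + 54 @ $10 + 41 @ $16 = $2,068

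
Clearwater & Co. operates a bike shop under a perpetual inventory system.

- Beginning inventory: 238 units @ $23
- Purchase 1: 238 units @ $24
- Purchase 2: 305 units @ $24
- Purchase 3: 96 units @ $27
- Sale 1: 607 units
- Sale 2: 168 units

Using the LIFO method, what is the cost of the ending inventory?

Ending inventory = $2,346

Sale 1 (607) [LIFO — newest first]: 96 @ $27 + 305 @ $24 + 206 @ $24 = $14,856
Sale 2 (168) [LIFO — newest first]: 32 @ $24 + 136 @ $23 = $3,896
Total COGS = $14,856 + $3,896 = $18,752
Ending inventory: 102 @ $23 = $2,346
Check: goods available $21,098 = COGS $18,752 + ending $2,346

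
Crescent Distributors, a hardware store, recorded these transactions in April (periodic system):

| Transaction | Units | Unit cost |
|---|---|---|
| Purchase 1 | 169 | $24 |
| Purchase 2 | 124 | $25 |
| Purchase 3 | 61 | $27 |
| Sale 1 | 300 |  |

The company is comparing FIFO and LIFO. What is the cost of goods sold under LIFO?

COGS = $7,507

FIFO COGS: 169 @ $24 + 124 @ $25 + 7 @ $27 = $7,345
LIFO COGS: 61 @ $27 + 124 @ $25 + 115 @ $24 = $7,507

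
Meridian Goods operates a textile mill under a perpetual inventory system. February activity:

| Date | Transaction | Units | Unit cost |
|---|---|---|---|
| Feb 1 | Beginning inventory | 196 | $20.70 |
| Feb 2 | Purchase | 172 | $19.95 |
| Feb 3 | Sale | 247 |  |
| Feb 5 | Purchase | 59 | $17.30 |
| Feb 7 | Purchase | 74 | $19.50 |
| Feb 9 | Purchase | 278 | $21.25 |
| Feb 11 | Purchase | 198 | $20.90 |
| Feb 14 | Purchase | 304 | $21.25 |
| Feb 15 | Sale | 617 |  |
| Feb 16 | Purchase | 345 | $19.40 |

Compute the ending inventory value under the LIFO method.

Ending inventory = $15,125.15

Feb 3, 247 sold [LIFO — newest first]: 172 @ $19.95 + 75 @ $20.70 = $4,983.90
Feb 15, 617 sold [LIFO — newest first]: 304 @ $21.25 + 198 @ $20.90 + 115 @ $21.25 = $13,041.95
Total COGS = $4,983.90 + $13,041.95 = $18,025.85
Ending inventory: 121 @ $20.70 + 59 @ $17.30 + 74 @ $19.50 + 163 @ $21.25 + 345 @ $19.40 = $15,125.15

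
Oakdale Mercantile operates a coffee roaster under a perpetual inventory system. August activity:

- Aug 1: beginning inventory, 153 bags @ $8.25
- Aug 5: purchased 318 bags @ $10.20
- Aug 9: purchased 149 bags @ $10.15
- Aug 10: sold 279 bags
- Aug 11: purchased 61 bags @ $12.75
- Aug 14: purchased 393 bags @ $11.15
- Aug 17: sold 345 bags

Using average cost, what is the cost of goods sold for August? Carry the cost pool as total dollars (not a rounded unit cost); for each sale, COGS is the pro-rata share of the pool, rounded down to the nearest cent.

COGS = $6,383.72

After Aug 1: 153 on hand, pool $1,262.25 (≈ $8.2500 each)
After Aug 5: 471 on hand, pool $4,505.85 (≈ $9.5666 each)
After Aug 9: 620 on hand, pool $6,018.20 (≈ $9.7068 each)
Aug 10, sell 279: 279/620 × $6,018.20 → $2,708.19
After Aug 11: 402 on hand, pool $4,087.76 (≈ $10.1686 each)
After Aug 14: 795 on hand, pool $8,469.71 (≈ $10.6537 each)
Aug 17, sell 345: 345/795 × $8,469.71 → $3,675.53
Total COGS = $2,708.19 + $3,675.53 = $6,383.72
Ending inventory (cost pool remaining) = $4,794.18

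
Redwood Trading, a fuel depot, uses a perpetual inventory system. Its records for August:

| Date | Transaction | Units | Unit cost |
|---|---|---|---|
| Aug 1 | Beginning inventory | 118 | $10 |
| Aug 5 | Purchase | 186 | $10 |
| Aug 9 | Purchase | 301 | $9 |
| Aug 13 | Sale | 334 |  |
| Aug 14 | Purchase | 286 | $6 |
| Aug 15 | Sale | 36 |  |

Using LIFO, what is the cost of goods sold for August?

Aug 13, 334 sold [LIFO — newest first]: 301 @ $9 + 33 @ $10 = $3,039
Aug 15, 36 sold [LIFO — newest first]: 36 @ $6 = $216
Total COGS = $3,039 + $216 = $3,255
Ending inventory: 118 @ $10 + 153 @ $10 + 250 @ $6 = $4,210
Check: goods available $7,465 = COGS $3,255 + ending $4,210

COGS = $3,255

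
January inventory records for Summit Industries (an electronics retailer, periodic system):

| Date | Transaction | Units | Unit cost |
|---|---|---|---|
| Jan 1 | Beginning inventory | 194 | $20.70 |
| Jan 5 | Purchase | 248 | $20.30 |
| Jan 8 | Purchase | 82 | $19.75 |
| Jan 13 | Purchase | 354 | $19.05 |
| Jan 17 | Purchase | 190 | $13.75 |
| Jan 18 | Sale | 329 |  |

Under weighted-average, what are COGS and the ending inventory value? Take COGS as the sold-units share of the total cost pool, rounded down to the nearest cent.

Jan 18, sell 329: 329/1068 × $20,025.90 → $6,169.02
Ending inventory (cost pool remaining) = $13,856.88
Check: goods available $20,025.90 = COGS $6,169.02 + ending $13,856.88

COGS = $6,169.02; ending inventory = $13,856.88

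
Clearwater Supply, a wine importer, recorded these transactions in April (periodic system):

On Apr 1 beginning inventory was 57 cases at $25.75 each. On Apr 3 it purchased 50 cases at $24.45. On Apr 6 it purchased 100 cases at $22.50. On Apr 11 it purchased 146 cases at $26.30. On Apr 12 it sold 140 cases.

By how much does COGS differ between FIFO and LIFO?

FIFO COGS: 57 @ $25.75 + 50 @ $24.45 + 33 @ $22.50 = $3,432.75
LIFO COGS: 140 @ $26.30 = $3,682.00
Difference = |$3,432.75 − $3,682.00| = $249.25

$249.25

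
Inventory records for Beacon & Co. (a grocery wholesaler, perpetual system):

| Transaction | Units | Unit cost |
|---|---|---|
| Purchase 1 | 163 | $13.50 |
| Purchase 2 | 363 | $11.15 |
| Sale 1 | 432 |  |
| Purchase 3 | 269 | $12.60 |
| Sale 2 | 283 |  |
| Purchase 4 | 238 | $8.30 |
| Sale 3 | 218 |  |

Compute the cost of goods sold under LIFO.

COGS = $10,366.75

Sale 1 (432) [LIFO — newest first]: 363 @ $11.15 + 69 @ $13.50 = $4,978.95
Sale 2 (283) [LIFO — newest first]: 269 @ $12.60 + 14 @ $13.50 = $3,578.40
Sale 3 (218) [LIFO — newest first]: 218 @ $8.30 = $1,809.40
Total COGS = $4,978.95 + $3,578.40 + $1,809.40 = $10,366.75
Ending inventory: 80 @ $13.50 + 20 @ $8.30 = $1,246.00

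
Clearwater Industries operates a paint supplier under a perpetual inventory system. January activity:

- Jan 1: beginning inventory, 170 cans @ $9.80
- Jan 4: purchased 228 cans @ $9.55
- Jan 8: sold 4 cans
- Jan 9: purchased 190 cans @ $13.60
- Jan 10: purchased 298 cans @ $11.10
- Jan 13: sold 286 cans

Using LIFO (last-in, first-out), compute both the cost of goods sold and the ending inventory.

COGS = $3,212.80; ending inventory = $6,522.40

Jan 8, 4 sold [LIFO — newest first]: 4 @ $9.55 = $38.20
Jan 13, 286 sold [LIFO — newest first]: 286 @ $11.10 = $3,174.60
Total COGS = $38.20 + $3,174.60 = $3,212.80
Ending inventory: 170 @ $9.80 + 224 @ $9.55 + 190 @ $13.60 + 12 @ $11.10 = $6,522.40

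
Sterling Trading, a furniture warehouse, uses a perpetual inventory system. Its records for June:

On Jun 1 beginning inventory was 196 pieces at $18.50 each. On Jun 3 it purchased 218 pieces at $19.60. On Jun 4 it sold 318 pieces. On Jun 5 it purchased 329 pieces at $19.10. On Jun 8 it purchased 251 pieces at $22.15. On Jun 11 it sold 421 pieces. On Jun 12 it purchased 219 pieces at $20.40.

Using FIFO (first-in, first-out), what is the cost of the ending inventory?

Jun 4, 318 sold [FIFO — oldest first]: 196 @ $18.50 + 122 @ $19.60 = $6,017.20
Jun 11, 421 sold [FIFO — oldest first]: 96 @ $19.60 + 325 @ $19.10 = $8,089.10
Total COGS = $6,017.20 + $8,089.10 = $14,106.30
Ending inventory: 4 @ $19.10 + 251 @ $22.15 + 219 @ $20.40 = $10,103.65
Check: goods available $24,209.95 = COGS $14,106.30 + ending $10,103.65

Ending inventory = $10,103.65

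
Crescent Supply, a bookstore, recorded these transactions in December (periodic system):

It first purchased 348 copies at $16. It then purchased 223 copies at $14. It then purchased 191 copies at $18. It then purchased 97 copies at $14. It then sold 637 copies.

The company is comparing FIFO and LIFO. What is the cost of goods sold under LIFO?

FIFO COGS: 348 @ $16 + 223 @ $14 + 66 @ $18 = $9,878
LIFO COGS: 97 @ $14 + 191 @ $18 + 223 @ $14 + 126 @ $16 = $9,934

COGS = $9,934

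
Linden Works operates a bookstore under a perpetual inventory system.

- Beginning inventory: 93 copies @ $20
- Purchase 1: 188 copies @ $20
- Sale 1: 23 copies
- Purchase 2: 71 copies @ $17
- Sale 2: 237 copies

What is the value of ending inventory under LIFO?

Ending inventory = $1,840

Sale 1 (23) [LIFO — newest first]: 23 @ $20 = $460
Sale 2 (237) [LIFO — newest first]: 71 @ $17 + 165 @ $20 + 1 @ $20 = $4,527
Total COGS = $460 + $4,527 = $4,987
Ending inventory: 92 @ $20 = $1,840
Check: goods available $6,827 = COGS $4,987 + ending $1,840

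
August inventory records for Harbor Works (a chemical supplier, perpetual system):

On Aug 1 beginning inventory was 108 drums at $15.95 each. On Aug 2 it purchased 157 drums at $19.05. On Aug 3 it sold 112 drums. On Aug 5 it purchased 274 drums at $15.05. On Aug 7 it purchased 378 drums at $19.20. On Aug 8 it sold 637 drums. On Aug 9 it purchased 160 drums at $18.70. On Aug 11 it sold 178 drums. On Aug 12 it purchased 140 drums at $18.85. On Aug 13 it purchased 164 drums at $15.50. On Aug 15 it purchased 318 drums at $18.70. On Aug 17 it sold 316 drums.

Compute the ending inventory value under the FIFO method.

Aug 3, 112 sold [FIFO — oldest first]: 108 @ $15.95 + 4 @ $19.05 = $1,798.80
Aug 8, 637 sold [FIFO — oldest first]: 153 @ $19.05 + 274 @ $15.05 + 210 @ $19.20 = $11,070.35
Aug 11, 178 sold [FIFO — oldest first]: 168 @ $19.20 + 10 @ $18.70 = $3,412.60
Aug 17, 316 sold [FIFO — oldest first]: 150 @ $18.70 + 140 @ $18.85 + 26 @ $15.50 = $5,847.00
Total COGS = $1,798.80 + $11,070.35 + $3,412.60 + $5,847.00 = $22,128.75
Ending inventory: 138 @ $15.50 + 318 @ $18.70 = $8,085.60

Ending inventory = $8,085.60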